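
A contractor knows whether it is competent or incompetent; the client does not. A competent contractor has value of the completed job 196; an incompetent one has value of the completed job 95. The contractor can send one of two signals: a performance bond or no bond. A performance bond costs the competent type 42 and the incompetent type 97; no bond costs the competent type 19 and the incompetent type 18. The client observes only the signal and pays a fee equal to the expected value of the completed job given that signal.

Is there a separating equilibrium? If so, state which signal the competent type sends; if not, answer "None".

None

Try competent → bond, incompetent → no bond:
  If types separate, bond earns payment 196 and no bond earns 95.
  Competent: bond gives 196 − 42 = 154; no bond gives 95 − 19 = 76. No deviation. ✓
  Incompetent: no bond gives 95 − 18 = 77; bond gives 196 − 97 = 99. Would deviate. ✗
Try competent → no bond, incompetent → bond:
  If types separate, no bond earns payment 196 and bond earns 95.
  Competent: no bond gives 196 − 19 = 177; bond gives 95 − 42 = 53. No deviation. ✓
  Incompetent: bond gives 95 − 97 = -2; no bond gives 196 − 18 = 178. Would deviate. ✗
Neither assignment is incentive-compatible.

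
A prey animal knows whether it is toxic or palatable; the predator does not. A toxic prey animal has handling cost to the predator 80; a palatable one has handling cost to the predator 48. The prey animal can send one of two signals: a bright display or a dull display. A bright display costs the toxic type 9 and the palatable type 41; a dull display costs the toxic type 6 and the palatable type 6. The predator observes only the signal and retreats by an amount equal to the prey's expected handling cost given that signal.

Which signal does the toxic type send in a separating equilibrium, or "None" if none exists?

bright display

Try toxic → bright display, palatable → dull display:
  Under separation the predator infers type exactly: bright display → toxic (pays 80), dull display → palatable (pays 48).
  Toxic: bright display gives 80 − 9 = 71; dull display gives 48 − 6 = 42. No deviation. ✓
  Palatable: dull display gives 48 − 6 = 42; bright display gives 80 − 41 = 39. No deviation. ✓
Both hold — the toxic type sends bright display.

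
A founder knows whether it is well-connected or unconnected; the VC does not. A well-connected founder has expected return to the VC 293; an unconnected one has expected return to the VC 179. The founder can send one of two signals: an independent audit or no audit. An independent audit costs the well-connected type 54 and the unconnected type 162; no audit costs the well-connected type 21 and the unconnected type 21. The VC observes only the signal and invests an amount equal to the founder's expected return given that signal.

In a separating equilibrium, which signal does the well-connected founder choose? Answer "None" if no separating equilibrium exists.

audit

Try well-connected → audit, unconnected → no audit:
  If types separate, audit earns payment 293 and no audit earns 179.
  Well-connected: audit gives 293 − 54 = 239; no audit gives 179 − 21 = 158. No deviation. ✓
  Unconnected: no audit gives 179 − 21 = 158; audit gives 293 − 162 = 131. No deviation. ✓
Both hold — the well-connected type sends audit.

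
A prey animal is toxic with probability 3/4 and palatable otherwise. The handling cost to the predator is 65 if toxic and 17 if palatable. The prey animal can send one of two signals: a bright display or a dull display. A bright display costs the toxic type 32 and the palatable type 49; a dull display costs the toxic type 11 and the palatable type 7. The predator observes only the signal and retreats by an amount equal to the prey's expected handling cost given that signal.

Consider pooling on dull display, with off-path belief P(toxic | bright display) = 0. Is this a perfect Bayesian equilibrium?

Yes

On the equilibrium path (dull display) the predator holds the prior 3/4 and pays 3/4·65 + 1/4·17 = 53. Off-path (bright display) belief 0 gives 0·65 + 1·17 = 17.
Toxic: dull display gives 53 − 11 = 42; bright display gives 17 − 32 = -15. Stays. ✓
Palatable: dull display gives 53 − 7 = 46; bright display gives 17 − 49 = -32. Stays. ✓
Beliefs are Bayes-consistent on-path and both types best-respond.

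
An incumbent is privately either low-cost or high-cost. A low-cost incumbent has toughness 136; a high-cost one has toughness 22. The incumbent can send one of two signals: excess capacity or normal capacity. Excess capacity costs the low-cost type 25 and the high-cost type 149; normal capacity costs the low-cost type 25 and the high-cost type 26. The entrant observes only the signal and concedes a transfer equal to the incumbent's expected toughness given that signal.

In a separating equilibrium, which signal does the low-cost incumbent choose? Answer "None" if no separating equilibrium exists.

excess capacity

Try low-cost → excess capacity, high-cost → normal capacity:
  If types separate, excess capacity earns payment 136 and normal capacity earns 22.
  Low-cost: excess capacity gives 136 − 25 = 111; normal capacity gives 22 − 25 = -3. No deviation. ✓
  High-cost: normal capacity gives 22 − 26 = -4; excess capacity gives 136 − 149 = -13. No deviation. ✓
Both hold — the low-cost type sends excess capacity.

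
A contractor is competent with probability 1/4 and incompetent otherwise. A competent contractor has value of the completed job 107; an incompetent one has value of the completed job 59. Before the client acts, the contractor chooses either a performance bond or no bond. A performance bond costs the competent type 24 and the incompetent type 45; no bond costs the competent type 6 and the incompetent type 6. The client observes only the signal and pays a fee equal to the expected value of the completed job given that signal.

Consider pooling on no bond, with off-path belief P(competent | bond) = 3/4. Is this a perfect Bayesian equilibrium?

No

At the pooled signal (no bond) the client holds the prior 1/4 and pays 1/4·107 + 3/4·59 = 71. Off-path (bond) belief 3/4 gives 3/4·107 + 1/4·59 = 95.
Competent: no bond gives 71 − 6 = 65; bond gives 95 − 24 = 71. Deviates. ✗
Incompetent: no bond gives 71 − 6 = 65; bond gives 95 − 45 = 50. Stays. ✓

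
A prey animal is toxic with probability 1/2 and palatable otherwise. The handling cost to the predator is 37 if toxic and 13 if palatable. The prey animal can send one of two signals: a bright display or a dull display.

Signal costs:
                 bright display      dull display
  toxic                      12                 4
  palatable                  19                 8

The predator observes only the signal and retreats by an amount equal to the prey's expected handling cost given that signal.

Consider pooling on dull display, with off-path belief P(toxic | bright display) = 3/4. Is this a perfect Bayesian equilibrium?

At the pooled signal (dull display) the predator holds the prior 1/2 and pays 1/2·37 + 1/2·13 = 25. Off-path (bright display) belief 3/4 gives 3/4·37 + 1/4·13 = 31.
Toxic: dull display gives 25 − 4 = 21; bright display gives 31 − 12 = 19. Stays. ✓
Palatable: dull display gives 25 − 8 = 17; bright display gives 31 − 19 = 12. Stays. ✓

Yes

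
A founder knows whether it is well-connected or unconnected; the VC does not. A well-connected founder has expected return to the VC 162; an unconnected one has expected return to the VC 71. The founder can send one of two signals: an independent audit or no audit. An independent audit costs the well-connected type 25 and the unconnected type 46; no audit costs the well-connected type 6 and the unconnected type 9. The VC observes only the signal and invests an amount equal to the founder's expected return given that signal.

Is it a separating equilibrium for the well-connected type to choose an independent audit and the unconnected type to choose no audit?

No

If types separate, audit earns payment 162 and no audit earns 71.
Well-connected: audit gives 162 − 25 = 137; no audit gives 71 − 6 = 65. No deviation. ✓
Unconnected: no audit gives 71 − 9 = 62; audit gives 162 − 46 = 116. Would deviate. ✗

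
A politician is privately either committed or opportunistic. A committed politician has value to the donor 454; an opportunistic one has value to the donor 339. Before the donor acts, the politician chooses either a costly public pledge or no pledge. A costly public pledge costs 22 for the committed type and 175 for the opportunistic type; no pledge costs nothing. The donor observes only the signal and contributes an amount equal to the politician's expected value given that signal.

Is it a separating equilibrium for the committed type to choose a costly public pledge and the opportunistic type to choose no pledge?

If types separate, pledge earns payment 454 and no pledge earns 339.
Committed: pledge gives 454 − 22 = 432; no pledge gives 339 − 0 = 339. No deviation. ✓
Opportunistic: no pledge gives 339 − 0 = 339; pledge gives 454 − 175 = 279. No deviation. ✓
Both incentive constraints hold.

Yes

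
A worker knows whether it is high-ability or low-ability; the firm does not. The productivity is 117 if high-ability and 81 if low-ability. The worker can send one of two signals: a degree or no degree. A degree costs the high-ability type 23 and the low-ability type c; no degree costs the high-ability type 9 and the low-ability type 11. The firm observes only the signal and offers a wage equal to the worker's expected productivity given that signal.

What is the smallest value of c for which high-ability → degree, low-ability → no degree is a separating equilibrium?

Under separation: degree → high-ability (pays 117); no degree → low-ability (pays 81).
High-ability: 117 − 23 = 94 ≥ 81 − 9 = 72. Holds regardless of c. ✓
Low-ability: 81 − 11 ≥ 117 − c, so c ≥ 117 − 70 = 47.

47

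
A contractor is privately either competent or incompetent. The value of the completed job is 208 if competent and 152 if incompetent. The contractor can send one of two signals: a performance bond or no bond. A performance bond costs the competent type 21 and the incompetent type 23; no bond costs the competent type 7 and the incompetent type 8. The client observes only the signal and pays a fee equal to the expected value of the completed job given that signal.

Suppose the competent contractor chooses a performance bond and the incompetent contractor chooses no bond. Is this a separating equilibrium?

Under separation the client infers type exactly: bond → competent (pays 208), no bond → incompetent (pays 152).
Competent: bond gives 208 − 21 = 187; no bond gives 152 − 7 = 145. No deviation. ✓
Incompetent: no bond gives 152 − 8 = 144; bond gives 208 − 23 = 185. Would deviate. ✗

No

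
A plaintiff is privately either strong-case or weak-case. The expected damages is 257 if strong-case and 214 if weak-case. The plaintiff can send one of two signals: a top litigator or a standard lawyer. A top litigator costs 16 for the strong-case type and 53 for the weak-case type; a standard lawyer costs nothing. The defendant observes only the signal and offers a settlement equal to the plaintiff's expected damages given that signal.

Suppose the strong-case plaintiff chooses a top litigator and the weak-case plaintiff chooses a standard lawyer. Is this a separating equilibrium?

If types separate, top litigator earns payment 257 and standard lawyer earns 214.
Strong-case: top litigator gives 257 − 16 = 241; standard lawyer gives 214 − 0 = 214. No deviation. ✓
Weak-case: standard lawyer gives 214 − 0 = 214; top litigator gives 257 − 53 = 204. No deviation. ✓
Neither type gains from mimicking the other.

Yes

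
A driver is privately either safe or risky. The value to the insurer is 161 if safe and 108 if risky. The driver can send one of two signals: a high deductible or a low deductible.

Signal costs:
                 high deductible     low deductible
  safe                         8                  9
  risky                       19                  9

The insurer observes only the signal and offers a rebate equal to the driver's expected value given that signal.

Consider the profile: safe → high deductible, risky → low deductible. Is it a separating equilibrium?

Under separation the insurer infers type exactly: high deductible → safe (pays 161), low deductible → risky (pays 108).
Safe: high deductible gives 161 − 8 = 153; low deductible gives 108 − 9 = 99. No deviation. ✓
Risky: low deductible gives 108 − 9 = 99; high deductible gives 161 − 19 = 142. Would deviate. ✗

No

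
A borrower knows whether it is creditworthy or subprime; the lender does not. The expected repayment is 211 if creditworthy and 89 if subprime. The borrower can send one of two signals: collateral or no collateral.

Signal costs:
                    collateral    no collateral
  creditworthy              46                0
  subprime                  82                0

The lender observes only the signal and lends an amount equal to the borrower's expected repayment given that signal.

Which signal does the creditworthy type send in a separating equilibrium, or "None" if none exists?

None

Try creditworthy → collateral, subprime → no collateral:
  Under separation the lender infers type exactly: collateral → creditworthy (pays 211), no collateral → subprime (pays 89).
  Creditworthy: collateral gives 211 − 46 = 165; no collateral gives 89 − 0 = 89. No deviation. ✓
  Subprime: no collateral gives 89 − 0 = 89; collateral gives 211 − 82 = 129. Would deviate. ✗
Try creditworthy → no collateral, subprime → collateral:
  Under separation the lender infers type exactly: no collateral → creditworthy (pays 211), collateral → subprime (pays 89).
  Creditworthy: no collateral gives 211 − 0 = 211; collateral gives 89 − 46 = 43. No deviation. ✓
  Subprime: collateral gives 89 − 82 = 7; no collateral gives 211 − 0 = 211. Would deviate. ✗
Neither assignment is incentive-compatible.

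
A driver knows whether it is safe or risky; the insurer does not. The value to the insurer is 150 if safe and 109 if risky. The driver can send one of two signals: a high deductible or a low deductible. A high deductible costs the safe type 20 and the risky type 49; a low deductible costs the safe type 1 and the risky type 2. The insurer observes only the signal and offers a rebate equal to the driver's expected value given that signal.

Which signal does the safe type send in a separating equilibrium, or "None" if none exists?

Try safe → high deductible, risky → low deductible:
  Under separation the insurer infers type exactly: high deductible → safe (pays 150), low deductible → risky (pays 109).
  Safe: high deductible gives 150 − 20 = 130; low deductible gives 109 − 1 = 108. No deviation. ✓
  Risky: low deductible gives 109 − 2 = 107; high deductible gives 150 − 49 = 101. No deviation. ✓
Both hold — the safe type sends high deductible.

high deductible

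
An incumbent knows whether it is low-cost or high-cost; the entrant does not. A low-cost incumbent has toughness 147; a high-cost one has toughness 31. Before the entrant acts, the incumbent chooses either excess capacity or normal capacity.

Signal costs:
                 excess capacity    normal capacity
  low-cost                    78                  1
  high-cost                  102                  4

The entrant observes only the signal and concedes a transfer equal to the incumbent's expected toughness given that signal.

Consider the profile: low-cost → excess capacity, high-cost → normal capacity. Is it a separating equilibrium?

No

If types separate, excess capacity earns payment 147 and normal capacity earns 31.
Low-cost: excess capacity gives 147 − 78 = 69; normal capacity gives 31 − 1 = 30. No deviation. ✓
High-cost: normal capacity gives 31 − 4 = 27; excess capacity gives 147 − 102 = 45. Would deviate. ✗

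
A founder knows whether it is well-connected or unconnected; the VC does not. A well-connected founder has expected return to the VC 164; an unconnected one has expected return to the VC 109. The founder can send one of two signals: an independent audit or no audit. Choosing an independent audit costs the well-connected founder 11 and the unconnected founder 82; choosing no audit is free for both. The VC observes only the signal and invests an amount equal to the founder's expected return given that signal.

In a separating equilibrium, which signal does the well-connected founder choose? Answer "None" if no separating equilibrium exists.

Try well-connected → audit, unconnected → no audit:
  Under separation the VC infers type exactly: audit → well-connected (pays 164), no audit → unconnected (pays 109).
  Well-connected: audit gives 164 − 11 = 153; no audit gives 109 − 0 = 109. No deviation. ✓
  Unconnected: no audit gives 109 − 0 = 109; audit gives 164 − 82 = 82. No deviation. ✓
Both hold — the well-connected type sends audit.

audit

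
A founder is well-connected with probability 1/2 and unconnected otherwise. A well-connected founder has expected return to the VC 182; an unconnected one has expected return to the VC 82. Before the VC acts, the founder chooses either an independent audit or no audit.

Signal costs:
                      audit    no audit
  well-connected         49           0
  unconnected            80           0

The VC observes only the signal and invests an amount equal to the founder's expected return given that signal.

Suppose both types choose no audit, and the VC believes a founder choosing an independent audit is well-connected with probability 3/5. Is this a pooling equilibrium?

Yes

At the pooled signal (no audit) the VC holds the prior 1/2 and pays 1/2·182 + 1/2·82 = 132. Off-path (audit) belief 3/5 gives 3/5·182 + 2/5·82 = 142.
Well-connected: no audit gives 132 − 0 = 132; audit gives 142 − 49 = 93. Stays. ✓
Unconnected: no audit gives 132 − 0 = 132; audit gives 142 − 80 = 62. Stays. ✓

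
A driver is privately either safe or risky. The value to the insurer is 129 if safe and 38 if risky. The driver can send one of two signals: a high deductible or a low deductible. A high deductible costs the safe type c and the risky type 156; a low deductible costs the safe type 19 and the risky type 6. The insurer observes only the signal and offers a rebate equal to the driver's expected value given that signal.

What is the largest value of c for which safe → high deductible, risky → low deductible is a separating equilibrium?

110

Under separation: high deductible → safe (pays 129); low deductible → risky (pays 38).
Risky: 38 − 6 = 32 ≥ 129 − 156 = -27. Holds regardless of c. ✓
Safe: 129 − c ≥ 38 − 19, so c ≤ 129 − 19 = 110.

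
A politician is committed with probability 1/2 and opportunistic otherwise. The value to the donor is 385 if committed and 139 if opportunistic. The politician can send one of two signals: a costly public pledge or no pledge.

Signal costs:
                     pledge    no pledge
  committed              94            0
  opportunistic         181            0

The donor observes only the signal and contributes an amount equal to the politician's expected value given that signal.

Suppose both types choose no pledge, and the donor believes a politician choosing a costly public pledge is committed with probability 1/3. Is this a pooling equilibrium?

At the pooled signal (no pledge) the donor holds the prior 1/2 and pays 1/2·385 + 1/2·139 = 262. Off-path (pledge) belief 1/3 gives 1/3·385 + 2/3·139 = 221.
Committed: no pledge gives 262 − 0 = 262; pledge gives 221 − 94 = 127. Stays. ✓
Opportunistic: no pledge gives 262 − 0 = 262; pledge gives 221 − 181 = 40. Stays. ✓

Yes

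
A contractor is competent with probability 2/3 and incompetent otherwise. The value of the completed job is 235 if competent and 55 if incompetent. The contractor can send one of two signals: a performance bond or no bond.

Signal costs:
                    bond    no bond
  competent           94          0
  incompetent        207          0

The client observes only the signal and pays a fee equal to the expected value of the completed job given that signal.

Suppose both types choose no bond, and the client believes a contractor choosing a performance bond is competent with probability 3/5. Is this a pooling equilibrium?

At the pooled signal (no bond) the client holds the prior 2/3 and pays 2/3·235 + 1/3·55 = 175. Off-path (bond) belief 3/5 gives 3/5·235 + 2/5·55 = 163.
Competent: no bond gives 175 − 0 = 175; bond gives 163 − 94 = 69. Stays. ✓
Incompetent: no bond gives 175 − 0 = 175; bond gives 163 − 207 = -44. Stays. ✓

Yes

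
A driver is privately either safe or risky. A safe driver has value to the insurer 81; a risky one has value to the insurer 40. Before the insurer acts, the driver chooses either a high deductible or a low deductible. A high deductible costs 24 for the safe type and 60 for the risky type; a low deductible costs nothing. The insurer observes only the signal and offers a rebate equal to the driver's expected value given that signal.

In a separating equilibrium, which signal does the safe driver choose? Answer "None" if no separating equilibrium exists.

high deductible

Try safe → high deductible, risky → low deductible:
  Under separation the insurer infers type exactly: high deductible → safe (pays 81), low deductible → risky (pays 40).
  Safe: high deductible gives 81 − 24 = 57; low deductible gives 40 − 0 = 40. No deviation. ✓
  Risky: low deductible gives 40 − 0 = 40; high deductible gives 81 − 60 = 21. No deviation. ✓
Both hold — the safe type sends high deductible.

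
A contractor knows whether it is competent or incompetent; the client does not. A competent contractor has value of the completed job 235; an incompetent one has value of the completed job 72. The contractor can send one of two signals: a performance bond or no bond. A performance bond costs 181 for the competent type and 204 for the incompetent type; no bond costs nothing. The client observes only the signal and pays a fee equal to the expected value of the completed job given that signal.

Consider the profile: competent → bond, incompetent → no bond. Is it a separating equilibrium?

No

Under separation the client infers type exactly: bond → competent (pays 235), no bond → incompetent (pays 72).
Competent: bond gives 235 − 181 = 54; no bond gives 72 − 0 = 72. Would deviate. ✗
Incompetent: no bond gives 72 − 0 = 72; bond gives 235 − 204 = 31. No deviation. ✓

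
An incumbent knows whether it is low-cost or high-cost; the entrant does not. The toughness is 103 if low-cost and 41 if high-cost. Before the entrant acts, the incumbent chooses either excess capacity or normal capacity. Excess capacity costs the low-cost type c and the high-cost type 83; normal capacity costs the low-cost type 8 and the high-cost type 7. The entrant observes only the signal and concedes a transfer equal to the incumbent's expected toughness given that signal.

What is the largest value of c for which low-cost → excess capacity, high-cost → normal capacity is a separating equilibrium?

70

Under separation: excess capacity → low-cost (pays 103); normal capacity → high-cost (pays 41).
High-cost: 41 − 7 = 34 ≥ 103 − 83 = 20. Holds regardless of c. ✓
Low-cost: 103 − c ≥ 41 − 8, so c ≤ 103 − 33 = 70.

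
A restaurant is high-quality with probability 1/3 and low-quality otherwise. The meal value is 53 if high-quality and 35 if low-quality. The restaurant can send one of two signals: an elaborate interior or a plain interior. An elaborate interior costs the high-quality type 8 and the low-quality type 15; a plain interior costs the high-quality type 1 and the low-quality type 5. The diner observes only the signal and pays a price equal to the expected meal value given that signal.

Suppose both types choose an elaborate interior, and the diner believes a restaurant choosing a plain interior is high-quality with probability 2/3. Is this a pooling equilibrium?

At the pooled signal (elaborate interior) the diner holds the prior 1/3 and pays 1/3·53 + 2/3·35 = 41. Off-path (plain interior) belief 2/3 gives 2/3·53 + 1/3·35 = 47.
High-quality: elaborate interior gives 41 − 8 = 33; plain interior gives 47 − 1 = 46. Deviates. ✗
Low-quality: elaborate interior gives 41 − 15 = 26; plain interior gives 47 − 5 = 42. Deviates. ✗

No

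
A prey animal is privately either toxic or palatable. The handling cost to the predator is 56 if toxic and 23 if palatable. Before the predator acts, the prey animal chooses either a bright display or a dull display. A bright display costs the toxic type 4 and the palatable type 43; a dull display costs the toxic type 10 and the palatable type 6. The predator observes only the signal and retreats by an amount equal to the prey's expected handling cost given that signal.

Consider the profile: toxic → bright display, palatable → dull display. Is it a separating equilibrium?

Under separation the predator infers type exactly: bright display → toxic (pays 56), dull display → palatable (pays 23).
Toxic: bright display gives 56 − 4 = 52; dull display gives 23 − 10 = 13. No deviation. ✓
Palatable: dull display gives 23 − 6 = 17; bright display gives 56 − 43 = 13. No deviation. ✓
Both incentive constraints hold.

Yes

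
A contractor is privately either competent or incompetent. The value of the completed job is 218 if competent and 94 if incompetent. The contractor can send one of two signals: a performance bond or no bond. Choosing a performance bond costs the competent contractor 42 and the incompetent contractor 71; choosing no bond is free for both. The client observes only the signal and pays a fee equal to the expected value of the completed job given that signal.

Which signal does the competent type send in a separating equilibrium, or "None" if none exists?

None

Try competent → bond, incompetent → no bond:
  If types separate, bond earns payment 218 and no bond earns 94.
  Competent: bond gives 218 − 42 = 176; no bond gives 94 − 0 = 94. No deviation. ✓
  Incompetent: no bond gives 94 − 0 = 94; bond gives 218 − 71 = 147. Would deviate. ✗
Try competent → no bond, incompetent → bond:
  If types separate, no bond earns payment 218 and bond earns 94.
  Competent: no bond gives 218 − 0 = 218; bond gives 94 − 42 = 52. No deviation. ✓
  Incompetent: bond gives 94 − 71 = 23; no bond gives 218 − 0 = 218. Would deviate. ✗
Neither assignment is incentive-compatible.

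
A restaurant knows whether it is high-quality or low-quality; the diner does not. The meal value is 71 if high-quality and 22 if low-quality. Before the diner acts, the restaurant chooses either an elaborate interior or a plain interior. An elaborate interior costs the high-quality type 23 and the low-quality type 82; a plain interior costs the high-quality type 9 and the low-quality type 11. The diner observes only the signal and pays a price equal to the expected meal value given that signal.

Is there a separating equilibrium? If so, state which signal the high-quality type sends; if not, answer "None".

Try high-quality → elaborate interior, low-quality → plain interior:
  If types separate, elaborate interior earns payment 71 and plain interior earns 22.
  High-quality: elaborate interior gives 71 − 23 = 48; plain interior gives 22 − 9 = 13. No deviation. ✓
  Low-quality: plain interior gives 22 − 11 = 11; elaborate interior gives 71 − 82 = -11. No deviation. ✓
Both hold — the high-quality type sends elaborate interior.

elaborate interior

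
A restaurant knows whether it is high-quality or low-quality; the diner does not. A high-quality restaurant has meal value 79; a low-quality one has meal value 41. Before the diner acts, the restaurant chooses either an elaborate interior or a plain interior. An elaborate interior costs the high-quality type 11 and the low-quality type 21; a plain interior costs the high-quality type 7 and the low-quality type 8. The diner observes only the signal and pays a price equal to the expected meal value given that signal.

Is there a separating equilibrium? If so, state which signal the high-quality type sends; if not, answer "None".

Try high-quality → elaborate interior, low-quality → plain interior:
  Under separation the diner infers type exactly: elaborate interior → high-quality (pays 79), plain interior → low-quality (pays 41).
  High-quality: elaborate interior gives 79 − 11 = 68; plain interior gives 41 − 7 = 34. No deviation. ✓
  Low-quality: plain interior gives 41 − 8 = 33; elaborate interior gives 79 − 21 = 58. Would deviate. ✗
Try high-quality → plain interior, low-quality → elaborate interior:
  Under separation the diner infers type exactly: plain interior → high-quality (pays 79), elaborate interior → low-quality (pays 41).
  High-quality: plain interior gives 79 − 7 = 72; elaborate interior gives 41 − 11 = 30. No deviation. ✓
  Low-quality: elaborate interior gives 41 − 21 = 20; plain interior gives 79 − 8 = 71. Would deviate. ✗
Neither assignment is incentive-compatible.

None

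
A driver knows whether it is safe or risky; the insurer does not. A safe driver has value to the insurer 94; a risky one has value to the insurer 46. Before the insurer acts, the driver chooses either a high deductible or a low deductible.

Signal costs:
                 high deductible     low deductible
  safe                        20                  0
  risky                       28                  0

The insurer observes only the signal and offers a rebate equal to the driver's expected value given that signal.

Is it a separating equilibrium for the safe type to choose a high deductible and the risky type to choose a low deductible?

Under separation the insurer infers type exactly: high deductible → safe (pays 94), low deductible → risky (pays 46).
Safe: high deductible gives 94 − 20 = 74; low deductible gives 46 − 0 = 46. No deviation. ✓
Risky: low deductible gives 46 − 0 = 46; high deductible gives 94 − 28 = 66. Would deviate. ✗

No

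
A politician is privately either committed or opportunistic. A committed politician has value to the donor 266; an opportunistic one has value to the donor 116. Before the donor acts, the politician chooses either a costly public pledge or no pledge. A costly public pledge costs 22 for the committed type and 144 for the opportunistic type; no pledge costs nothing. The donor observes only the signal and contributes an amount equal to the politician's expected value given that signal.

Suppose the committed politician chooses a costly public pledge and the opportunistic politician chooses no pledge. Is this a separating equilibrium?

No

If types separate, pledge earns payment 266 and no pledge earns 116.
Committed: pledge gives 266 − 22 = 244; no pledge gives 116 − 0 = 116. No deviation. ✓
Opportunistic: no pledge gives 116 − 0 = 116; pledge gives 266 − 144 = 122. Would deviate. ✗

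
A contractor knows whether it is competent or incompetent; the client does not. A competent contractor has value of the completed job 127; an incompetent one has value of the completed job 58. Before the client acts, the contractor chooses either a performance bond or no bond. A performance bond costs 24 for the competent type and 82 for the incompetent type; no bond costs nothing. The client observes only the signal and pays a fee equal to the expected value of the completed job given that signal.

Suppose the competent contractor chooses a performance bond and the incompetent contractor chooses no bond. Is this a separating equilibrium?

If types separate, bond earns payment 127 and no bond earns 58.
Competent: bond gives 127 − 24 = 103; no bond gives 58 − 0 = 58. No deviation. ✓
Incompetent: no bond gives 58 − 0 = 58; bond gives 127 − 82 = 45. No deviation. ✓
Both incentive constraints hold.

Yes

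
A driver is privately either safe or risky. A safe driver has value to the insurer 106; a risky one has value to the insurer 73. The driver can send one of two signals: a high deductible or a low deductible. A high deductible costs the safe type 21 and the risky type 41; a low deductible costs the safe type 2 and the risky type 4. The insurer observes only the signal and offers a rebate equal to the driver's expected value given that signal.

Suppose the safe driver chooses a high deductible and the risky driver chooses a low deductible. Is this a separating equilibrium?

If types separate, high deductible earns payment 106 and low deductible earns 73.
Safe: high deductible gives 106 − 21 = 85; low deductible gives 73 − 2 = 71. No deviation. ✓
Risky: low deductible gives 73 − 4 = 69; high deductible gives 106 − 41 = 65. No deviation. ✓
Neither type gains from mimicking the other.

Yes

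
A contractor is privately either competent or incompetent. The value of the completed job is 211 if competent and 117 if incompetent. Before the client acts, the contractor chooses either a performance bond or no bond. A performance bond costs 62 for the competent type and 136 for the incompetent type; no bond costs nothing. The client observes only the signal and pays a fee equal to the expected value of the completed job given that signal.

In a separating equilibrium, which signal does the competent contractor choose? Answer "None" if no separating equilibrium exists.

bond

Try competent → bond, incompetent → no bond:
  Under separation the client infers type exactly: bond → competent (pays 211), no bond → incompetent (pays 117).
  Competent: bond gives 211 − 62 = 149; no bond gives 117 − 0 = 117. No deviation. ✓
  Incompetent: no bond gives 117 − 0 = 117; bond gives 211 − 136 = 75. No deviation. ✓
Both hold — the competent type sends bond.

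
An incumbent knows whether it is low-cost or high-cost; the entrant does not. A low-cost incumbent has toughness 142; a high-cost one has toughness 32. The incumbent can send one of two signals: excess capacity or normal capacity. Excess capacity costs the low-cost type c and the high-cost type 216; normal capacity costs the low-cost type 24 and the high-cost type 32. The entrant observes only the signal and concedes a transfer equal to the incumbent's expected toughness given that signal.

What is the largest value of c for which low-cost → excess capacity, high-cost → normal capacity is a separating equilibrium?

134

Under separation: excess capacity → low-cost (pays 142); normal capacity → high-cost (pays 32).
High-cost: 32 − 32 = 0 ≥ 142 − 216 = -74. Holds regardless of c. ✓
Low-cost: 142 − c ≥ 32 − 24, so c ≤ 142 − 8 = 134.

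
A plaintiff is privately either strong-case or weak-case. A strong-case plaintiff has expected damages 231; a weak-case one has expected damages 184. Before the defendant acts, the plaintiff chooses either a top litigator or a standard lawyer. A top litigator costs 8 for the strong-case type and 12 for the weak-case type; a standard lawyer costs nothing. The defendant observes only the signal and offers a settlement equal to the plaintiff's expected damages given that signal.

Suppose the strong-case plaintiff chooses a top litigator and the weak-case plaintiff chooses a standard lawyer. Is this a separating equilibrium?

If types separate, top litigator earns payment 231 and standard lawyer earns 184.
Strong-case: top litigator gives 231 − 8 = 223; standard lawyer gives 184 − 0 = 184. No deviation. ✓
Weak-case: standard lawyer gives 184 − 0 = 184; top litigator gives 231 − 12 = 219. Would deviate. ✗

No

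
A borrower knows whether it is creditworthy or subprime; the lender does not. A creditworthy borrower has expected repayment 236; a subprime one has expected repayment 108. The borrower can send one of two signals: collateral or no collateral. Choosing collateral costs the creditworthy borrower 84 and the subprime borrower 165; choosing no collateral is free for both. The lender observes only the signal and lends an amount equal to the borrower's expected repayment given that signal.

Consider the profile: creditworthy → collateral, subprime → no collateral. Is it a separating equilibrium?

If types separate, collateral earns payment 236 and no collateral earns 108.
Creditworthy: collateral gives 236 − 84 = 152; no collateral gives 108 − 0 = 108. No deviation. ✓
Subprime: no collateral gives 108 − 0 = 108; collateral gives 236 − 165 = 71. No deviation. ✓
Both incentive constraints hold.

Yes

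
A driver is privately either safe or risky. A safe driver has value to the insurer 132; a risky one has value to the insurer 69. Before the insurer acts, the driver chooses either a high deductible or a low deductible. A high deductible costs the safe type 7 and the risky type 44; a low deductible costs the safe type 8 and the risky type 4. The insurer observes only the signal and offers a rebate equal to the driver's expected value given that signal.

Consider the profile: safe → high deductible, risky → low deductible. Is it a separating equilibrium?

Under separation the insurer infers type exactly: high deductible → safe (pays 132), low deductible → risky (pays 69).
Safe: high deductible gives 132 − 7 = 125; low deductible gives 69 − 8 = 61. No deviation. ✓
Risky: low deductible gives 69 − 4 = 65; high deductible gives 132 − 44 = 88. Would deviate. ✗

No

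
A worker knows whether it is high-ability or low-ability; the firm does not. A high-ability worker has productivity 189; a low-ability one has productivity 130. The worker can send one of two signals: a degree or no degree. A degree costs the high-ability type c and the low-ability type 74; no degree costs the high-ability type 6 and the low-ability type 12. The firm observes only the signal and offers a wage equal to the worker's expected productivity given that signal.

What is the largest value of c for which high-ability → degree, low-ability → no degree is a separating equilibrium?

Under separation: degree → high-ability (pays 189); no degree → low-ability (pays 130).
Low-ability: 130 − 12 = 118 ≥ 189 − 74 = 115. Holds regardless of c. ✓
High-ability: 189 − c ≥ 130 − 6, so c ≤ 189 − 124 = 65.

65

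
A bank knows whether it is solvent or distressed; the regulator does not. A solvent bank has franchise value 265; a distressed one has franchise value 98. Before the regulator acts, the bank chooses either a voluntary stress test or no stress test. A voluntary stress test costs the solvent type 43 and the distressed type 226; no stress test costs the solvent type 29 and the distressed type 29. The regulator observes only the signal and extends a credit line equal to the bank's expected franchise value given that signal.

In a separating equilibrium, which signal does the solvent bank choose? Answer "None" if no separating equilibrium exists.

Try solvent → stress test, distressed → no stress test:
  Under separation the regulator infers type exactly: stress test → solvent (pays 265), no stress test → distressed (pays 98).
  Solvent: stress test gives 265 − 43 = 222; no stress test gives 98 − 29 = 69. No deviation. ✓
  Distressed: no stress test gives 98 − 29 = 69; stress test gives 265 − 226 = 39. No deviation. ✓
Both hold — the solvent type sends stress test.

stress test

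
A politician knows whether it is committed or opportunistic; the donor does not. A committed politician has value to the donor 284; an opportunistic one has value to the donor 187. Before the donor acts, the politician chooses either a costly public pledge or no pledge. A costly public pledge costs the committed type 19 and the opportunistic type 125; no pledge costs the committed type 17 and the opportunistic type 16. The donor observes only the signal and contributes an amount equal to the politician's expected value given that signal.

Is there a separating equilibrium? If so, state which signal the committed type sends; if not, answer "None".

Try committed → pledge, opportunistic → no pledge:
  If types separate, pledge earns payment 284 and no pledge earns 187.
  Committed: pledge gives 284 − 19 = 265; no pledge gives 187 − 17 = 170. No deviation. ✓
  Opportunistic: no pledge gives 187 − 16 = 171; pledge gives 284 − 125 = 159. No deviation. ✓
Both hold — the committed type sends pledge.

pledge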